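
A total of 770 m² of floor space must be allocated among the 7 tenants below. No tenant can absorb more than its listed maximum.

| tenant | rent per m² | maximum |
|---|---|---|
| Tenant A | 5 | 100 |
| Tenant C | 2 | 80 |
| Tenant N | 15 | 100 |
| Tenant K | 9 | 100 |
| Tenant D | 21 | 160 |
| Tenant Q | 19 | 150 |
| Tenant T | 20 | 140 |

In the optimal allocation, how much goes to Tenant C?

Highest rent per m² first: Tenant D 21 > Tenant T 20 > Tenant Q 19 > Tenant N 15 > Tenant K 9 > Tenant A 5 > Tenant C 2.
Tenant D takes 160 to reach its cap of 160 — 610 left.
Tenant T: +140 to 140 (cap) — 470 left.
Give Tenant Q 150 to hit its cap of 150 — 320 left.
Tenant N takes 100 to reach its cap of 100 — 220 left.
Tenant K takes 100 to reach its cap of 100 — 120 left.
Tenant A: +100 to 100 (cap) — 20 left.
Only 20 left; Tenant C takes them to reach 20.

20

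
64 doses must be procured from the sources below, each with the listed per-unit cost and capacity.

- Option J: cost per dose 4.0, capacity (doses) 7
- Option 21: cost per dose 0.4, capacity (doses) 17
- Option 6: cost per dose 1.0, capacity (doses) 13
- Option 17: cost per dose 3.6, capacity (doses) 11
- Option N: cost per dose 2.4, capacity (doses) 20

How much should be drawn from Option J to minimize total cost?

3

Fill from the cheapest source first.
Option 21 at 0.4: take all 17 doses → 47 still needed.
Option 6 (1.0): use full 13 → 34 doses to go.
Option N (2.4): use full 20 → 14 doses to go.
Take 11 from Option 17 at 3.6 → need 3 more.
Option J (4.0): take the remaining 3 → done.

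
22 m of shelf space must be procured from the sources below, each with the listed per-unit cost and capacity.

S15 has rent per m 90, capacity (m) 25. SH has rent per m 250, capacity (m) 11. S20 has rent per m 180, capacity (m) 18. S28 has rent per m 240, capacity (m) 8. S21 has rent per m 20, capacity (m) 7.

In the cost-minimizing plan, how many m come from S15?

15

Fill from the cheapest source first.
S21 at 20: take all 7 m — 15 still needed.
S15 (90): take the remaining 15 — done.
S20, S28, SH: unused.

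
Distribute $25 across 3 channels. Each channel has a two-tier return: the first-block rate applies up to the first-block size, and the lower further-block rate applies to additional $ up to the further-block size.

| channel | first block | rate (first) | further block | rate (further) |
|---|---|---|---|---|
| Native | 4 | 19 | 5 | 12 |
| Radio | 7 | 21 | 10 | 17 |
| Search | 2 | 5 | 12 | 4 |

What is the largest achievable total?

441

Rank every tier by rate: Radio/T1 21 > Native/T1 19 > Radio/T2 17 > Native/T2 12 > Search/T1 5 > Search/T2 4.
Radio T1 at 21: fill all 7 — 18 left.
Fill Native T1 block (4 at 19) — 14 left.
Radio/T2 (17): +10 — 4 left.
Native T2 at 12: only 4 left, fill 4.
Total = 21×7 + 19×4 + 17×10 + 12×4 = 441.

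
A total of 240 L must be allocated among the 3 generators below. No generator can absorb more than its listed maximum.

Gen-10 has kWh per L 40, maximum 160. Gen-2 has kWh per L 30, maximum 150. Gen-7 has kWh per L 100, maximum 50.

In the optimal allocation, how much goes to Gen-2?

30

Highest kWh per L first: Gen-7 100 > Gen-10 40 > Gen-2 30.
Gen-7 takes 50 to reach its cap of 50 ; 190 left.
Gen-10: +160 to 160 (cap) ; 30 left.
Gen-2 has room for 150 but only 30 remain, so it gets 30.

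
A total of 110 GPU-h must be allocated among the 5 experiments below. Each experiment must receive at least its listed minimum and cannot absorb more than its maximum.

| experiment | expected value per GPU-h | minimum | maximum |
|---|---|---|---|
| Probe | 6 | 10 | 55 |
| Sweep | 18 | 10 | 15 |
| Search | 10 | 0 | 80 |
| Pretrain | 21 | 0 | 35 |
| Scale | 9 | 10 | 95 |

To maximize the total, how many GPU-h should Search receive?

40

Meeting every minimum uses 10+10+0+0+10 = 30 GPU-h, leaving 80.
Rank by expected value per GPU-h: Pretrain 21 > Sweep 18 > Search 10 > Scale 9 > Probe 6.
Pretrain: +35 to 35 (cap) — 45 left.
Sweep takes 5 more to reach its cap of 15 — 40 left.
Search: +40 (room for 80) → 40. Pool exhausted.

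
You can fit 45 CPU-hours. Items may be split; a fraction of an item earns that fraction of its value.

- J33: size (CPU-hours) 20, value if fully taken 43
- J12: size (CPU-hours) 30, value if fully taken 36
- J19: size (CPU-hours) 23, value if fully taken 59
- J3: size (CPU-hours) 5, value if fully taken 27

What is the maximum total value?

122.55

Rank by value-to-size ratio: J3 27/5≈5.4, J19 59/23≈2.57, J33 43/20≈2.15, J12 36/30≈1.2.
Take all of J3 (5 CPU-hours, value 27) ; 40 CPU-hours left.
Take all of J19 (23 CPU-hours, value 59) ; 17 CPU-hours left.
Fill the last 17 CPU-hours with part of J33: 17/20 of it earns 36.55.
Total value = 122.55.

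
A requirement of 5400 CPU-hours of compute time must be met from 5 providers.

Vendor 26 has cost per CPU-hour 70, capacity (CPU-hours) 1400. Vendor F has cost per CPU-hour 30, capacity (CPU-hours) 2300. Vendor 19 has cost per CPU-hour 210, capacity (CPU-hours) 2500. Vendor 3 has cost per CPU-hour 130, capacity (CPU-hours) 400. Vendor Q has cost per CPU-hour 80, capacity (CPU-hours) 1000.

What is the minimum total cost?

362000

Use providers in increasing cost order.
Take 2300 from Vendor F at 30 — need 3100 more.
Vendor 26 at 70: take all 1400 CPU-hours — 1700 still needed.
Vendor Q at 80: take all 1000 CPU-hours — 700 still needed.
Take 400 from Vendor 3 at 130 — need 300 more.
Vendor 19 at 210: take 300 of its 2500 — requirement met.
Cost = 2300×30 + 1400×70 + 1000×80 + 400×130 + 300×210 = 362000.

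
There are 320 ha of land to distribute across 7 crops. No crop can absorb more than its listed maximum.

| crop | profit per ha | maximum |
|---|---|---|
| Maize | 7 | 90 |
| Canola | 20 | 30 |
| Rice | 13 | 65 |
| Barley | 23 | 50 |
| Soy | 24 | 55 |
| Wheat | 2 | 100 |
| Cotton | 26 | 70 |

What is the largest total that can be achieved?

Rank by profit per ha: Cotton 26 > Soy 24 > Barley 23 > Canola 20 > Rice 13 > Maize 7 > Wheat 2.
Cotton: +70 to 70 (cap) → 250 left.
Give Soy 55 to hit its cap of 55 → 195 left.
Barley: +50 to 50 (cap) → 145 left.
Canola: +30 to 30 (cap) → 115 left.
Give Rice 65 to hit its cap of 65 → 50 left.
Maize has room for 90 but only 50 remain, so it gets 50.
Total = 7×50 + 20×30 + 13×65 + 23×50 + 24×55 + 26×70 = 6085.

6085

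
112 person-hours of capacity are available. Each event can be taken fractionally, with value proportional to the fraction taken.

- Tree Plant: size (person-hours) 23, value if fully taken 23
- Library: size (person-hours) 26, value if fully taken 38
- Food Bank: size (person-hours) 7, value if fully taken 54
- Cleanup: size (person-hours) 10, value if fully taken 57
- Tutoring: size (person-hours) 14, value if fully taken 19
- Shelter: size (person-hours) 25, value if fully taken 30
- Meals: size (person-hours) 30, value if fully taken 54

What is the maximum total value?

252

Sort by value density: Food Bank 54/7≈7.71, Cleanup 57/10≈5.7, Meals 54/30≈1.8, Library 38/26≈1.46, Tutoring 19/14≈1.36, Shelter 30/25≈1.2, Tree Plant 23/23≈1.
Food Bank: take in full, 7 person-hours for value 54 → 105 left.
All 10 person-hours of Cleanup fit (value 57) → 95 remain.
All 30 person-hours of Meals fit (value 54) → 65 remain.
Library: take in full, 26 person-hours for value 38 → 39 left.
All 14 person-hours of Tutoring fit (value 19) → 25 remain.
Take all of Shelter (25 person-hours, value 30) → 0 person-hours left.
Total value = 252.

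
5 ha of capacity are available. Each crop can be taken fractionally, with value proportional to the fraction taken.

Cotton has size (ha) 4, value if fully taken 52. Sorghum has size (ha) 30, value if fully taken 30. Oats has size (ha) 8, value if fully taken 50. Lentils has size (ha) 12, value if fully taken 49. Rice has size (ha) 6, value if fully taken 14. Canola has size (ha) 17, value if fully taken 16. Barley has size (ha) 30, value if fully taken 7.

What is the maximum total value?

58.25

Rank by value-to-size ratio: Cotton 52/4≈13, Oats 50/8≈6.25, Lentils 49/12≈4.08, Rice 14/6≈2.33, Sorghum 30/30≈1, Canola 16/17≈0.941, Barley 7/30≈0.233.
Take all of Cotton (4 ha, value 52) — 1 ha left.
Only 1 ha remain; take 1/8 of Oats for value 50×1/8 = 6.25.
Total value = 58.25.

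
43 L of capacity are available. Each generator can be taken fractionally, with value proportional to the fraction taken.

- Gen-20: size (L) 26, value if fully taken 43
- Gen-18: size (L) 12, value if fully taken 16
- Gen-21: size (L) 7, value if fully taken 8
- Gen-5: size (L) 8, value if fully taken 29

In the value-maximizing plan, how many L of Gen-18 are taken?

Rank by value-to-size ratio: Gen-5 29/8≈3.62, Gen-20 43/26≈1.65, Gen-18 16/12≈1.33, Gen-21 8/7≈1.14.
All 8 L of Gen-5 fit (value 29) → 35 remain.
Take all of Gen-20 (26 L, value 43) → 9 L left.
9 L left: a 9/12 share of Gen-18 gives 16×9/12 = 12.

9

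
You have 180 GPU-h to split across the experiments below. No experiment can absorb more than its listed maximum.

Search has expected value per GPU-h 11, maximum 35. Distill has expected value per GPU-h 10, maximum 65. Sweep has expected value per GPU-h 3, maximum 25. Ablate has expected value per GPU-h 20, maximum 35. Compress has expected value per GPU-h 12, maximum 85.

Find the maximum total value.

2355

Order the experiments by expected value per GPU-h: Ablate 20 > Compress 12 > Search 11 > Distill 10 > Sweep 3.
Give Ablate 35 to hit its cap of 35 ; 145 left.
Give Compress 85 to hit its cap of 85 ; 60 left.
Give Search 35 to hit its cap of 35 ; 25 left.
Distill: +25 (room for 65) → 25. Pool exhausted.
Total = 11×35 + 10×25 + 20×35 + 12×85 = 2355.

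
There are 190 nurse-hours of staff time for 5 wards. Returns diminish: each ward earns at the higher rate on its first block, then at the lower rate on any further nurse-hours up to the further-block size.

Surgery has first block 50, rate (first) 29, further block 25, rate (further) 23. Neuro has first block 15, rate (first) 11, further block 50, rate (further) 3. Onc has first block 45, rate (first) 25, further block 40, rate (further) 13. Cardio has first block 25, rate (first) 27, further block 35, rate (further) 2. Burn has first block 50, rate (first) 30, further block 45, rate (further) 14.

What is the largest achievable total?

5210

Treat each block as its own option and order by rate: Burn/tier1 30 > Surgery/tier1 29 > Cardio/tier1 27 > Onc/tier1 25 > Surgery/tier2 23 > Burn/tier2 14 > Onc/tier2 13 > Neuro/tier1 11 > Neuro/tier2 3 > Cardio/tier2 2.
Burn tier1 at 30: fill all 50 → 140 left.
Fill Surgery tier1 block (50 at 29) → 90 left.
Fill Cardio tier1 block (25 at 27) → 65 left.
Fill Onc tier1 block (45 at 25) → 20 left.
Surgery tier2 at 23: only 20 left, fill 20.
Total = 30×50 + 29×50 + 27×25 + 25×45 + 23×20 = 5210.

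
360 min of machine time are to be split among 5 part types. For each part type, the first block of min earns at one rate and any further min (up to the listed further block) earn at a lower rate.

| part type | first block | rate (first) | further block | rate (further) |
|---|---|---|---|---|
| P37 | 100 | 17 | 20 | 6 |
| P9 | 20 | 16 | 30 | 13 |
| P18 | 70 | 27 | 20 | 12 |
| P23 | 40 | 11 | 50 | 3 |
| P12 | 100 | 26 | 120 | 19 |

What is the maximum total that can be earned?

7960

Treat each block as its own option and order by rate: P18/T1 27 > P12/T1 26 > P12/T2 19 > P37/T1 17 > P9/T1 16 > P9/T2 13 > P18/T2 12 > P23/T1 11 > P37/T2 6 > P23/T2 3.
P18 T1 at 27: fill all 70 — 290 left.
Fill P12 T1 block (100 at 26) — 190 left.
P12 T2 at 19: fill all 120 — 70 left.
70 remain; put them into P37 T1 at 17.
Total = 27×70 + 26×100 + 19×120 + 17×70 = 7960.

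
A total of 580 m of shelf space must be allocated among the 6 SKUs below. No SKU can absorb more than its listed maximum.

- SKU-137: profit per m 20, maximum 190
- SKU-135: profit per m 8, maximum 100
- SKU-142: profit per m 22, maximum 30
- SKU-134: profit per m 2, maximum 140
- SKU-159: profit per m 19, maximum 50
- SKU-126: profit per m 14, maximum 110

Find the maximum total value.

7950

Order the SKUs by profit per m: SKU-142 22 > SKU-137 20 > SKU-159 19 > SKU-126 14 > SKU-135 8 > SKU-134 2.
SKU-142 takes 30 to reach its cap of 30 — 550 left.
SKU-137 takes 190 to reach its cap of 190 — 360 left.
Give SKU-159 50 to hit its cap of 50 — 310 left.
Give SKU-126 110 to hit its cap of 110 — 200 left.
SKU-135: +100 to 100 (cap) — 100 left.
SKU-134: +100 (room for 140) → 100. Pool exhausted.
Total = 20×190 + 8×100 + 22×30 + 2×100 + 19×50 + 14×110 = 7950.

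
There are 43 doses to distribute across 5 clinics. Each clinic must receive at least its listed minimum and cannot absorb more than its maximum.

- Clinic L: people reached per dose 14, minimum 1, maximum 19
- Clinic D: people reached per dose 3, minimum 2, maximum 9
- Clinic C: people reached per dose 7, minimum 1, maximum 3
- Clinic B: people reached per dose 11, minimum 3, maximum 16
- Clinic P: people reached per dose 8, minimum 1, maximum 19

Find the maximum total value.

Meeting every minimum uses 1+2+1+3+1 = 8 doses, leaving 35.
Rank by people reached per dose: Clinic L 14 > Clinic B 11 > Clinic P 8 > Clinic C 7 > Clinic D 3.
Clinic L takes 18 more to reach its cap of 19 — 17 left.
Clinic B takes 13 more to reach its cap of 16 — 4 left.
Clinic P: +4 (room for 18) → 5. Pool exhausted.
Total = 14×19 + 3×2 + 7×1 + 11×16 + 8×5 = 495.

495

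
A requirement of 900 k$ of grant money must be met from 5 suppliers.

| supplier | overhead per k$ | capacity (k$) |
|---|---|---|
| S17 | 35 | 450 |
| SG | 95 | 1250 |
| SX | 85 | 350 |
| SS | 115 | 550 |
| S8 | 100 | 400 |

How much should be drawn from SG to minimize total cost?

100

Fill from the cheapest supplier first.
Take 450 from S17 at 35 — need 450 more.
SX at 85: take all 350 k$ — 100 still needed.
SG (95): take the remaining 100 — done.
S8, SS: unused.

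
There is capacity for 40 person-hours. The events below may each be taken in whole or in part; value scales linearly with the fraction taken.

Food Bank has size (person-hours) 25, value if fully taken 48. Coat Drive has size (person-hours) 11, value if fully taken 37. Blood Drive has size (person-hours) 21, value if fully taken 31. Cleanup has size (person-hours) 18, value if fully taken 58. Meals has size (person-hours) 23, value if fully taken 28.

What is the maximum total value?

Best value per unit of size first: Coat Drive 37/11≈3.36, Cleanup 58/18≈3.22, Food Bank 48/25≈1.92, Blood Drive 31/21≈1.48, Meals 28/23≈1.22.
Coat Drive: take in full, 11 person-hours for value 37 → 29 left.
Cleanup: take in full, 18 person-hours for value 58 → 11 left.
11 person-hours left: a 11/25 share of Food Bank gives 48×11/25 = 21.12.
Total value = 116.12.

116.12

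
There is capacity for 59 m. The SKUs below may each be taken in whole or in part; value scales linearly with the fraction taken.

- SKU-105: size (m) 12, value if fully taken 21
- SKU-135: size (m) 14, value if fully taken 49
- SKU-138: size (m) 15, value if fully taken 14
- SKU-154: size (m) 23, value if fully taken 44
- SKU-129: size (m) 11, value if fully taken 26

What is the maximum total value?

138.25

Rank by value-to-size ratio: SKU-135 49/14≈3.5, SKU-129 26/11≈2.36, SKU-154 44/23≈1.91, SKU-105 21/12≈1.75, SKU-138 14/15≈0.933.
SKU-135: take in full, 14 m for value 49 → 45 left.
SKU-129: take in full, 11 m for value 26 → 34 left.
SKU-154: take in full, 23 m for value 44 → 11 left.
Only 11 m remain; take 11/12 of SKU-105 for value 21×11/12 = 19.25.
Total value = 138.25.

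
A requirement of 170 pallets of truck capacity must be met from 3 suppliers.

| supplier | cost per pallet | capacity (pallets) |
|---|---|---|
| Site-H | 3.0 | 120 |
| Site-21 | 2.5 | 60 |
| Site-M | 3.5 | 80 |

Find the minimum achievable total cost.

Fill from the cheapest supplier first.
Site-21 (2.5): use full 60 → 110 pallets to go.
Take 110 from Site-H at 3.0 to finish.
Site-M: unused.
Cost = 60×2.5 + 110×3.0 = 480.

480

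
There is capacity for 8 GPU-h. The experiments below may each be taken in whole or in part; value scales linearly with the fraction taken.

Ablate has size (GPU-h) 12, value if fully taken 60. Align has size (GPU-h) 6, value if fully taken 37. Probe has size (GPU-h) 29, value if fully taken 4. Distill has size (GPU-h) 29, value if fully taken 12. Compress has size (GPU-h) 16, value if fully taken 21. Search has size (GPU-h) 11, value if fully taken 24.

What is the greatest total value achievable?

47

Rank by value-to-size ratio: Align 37/6≈6.17, Ablate 60/12≈5, Search 24/11≈2.18, Compress 21/16≈1.31, Distill 12/29≈0.414, Probe 4/29≈0.138.
Align: take in full, 6 GPU-h for value 37 ; 2 left.
Fill the last 2 GPU-h with part of Ablate: 2/12 of it earns 10.
Total value = 47.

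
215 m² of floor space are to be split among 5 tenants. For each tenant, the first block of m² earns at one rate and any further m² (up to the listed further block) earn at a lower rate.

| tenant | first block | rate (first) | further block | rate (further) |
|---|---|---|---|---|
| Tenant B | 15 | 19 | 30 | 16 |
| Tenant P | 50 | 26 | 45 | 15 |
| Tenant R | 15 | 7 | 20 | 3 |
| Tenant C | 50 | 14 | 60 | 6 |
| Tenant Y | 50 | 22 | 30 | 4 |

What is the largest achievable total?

Rank every tier by rate: Tenant P/first 26 > Tenant Y/first 22 > Tenant B/first 19 > Tenant B/second 16 > Tenant P/second 15 > Tenant C/first 14 > Tenant R/first 7 > Tenant C/second 6 > Tenant Y/second 4 > Tenant R/second 3.
Tenant P/first (26): +50 → 165 left.
Fill Tenant Y first block (50 at 22) → 115 left.
Fill Tenant B first block (15 at 19) → 100 left.
Tenant B/second (16): +30 → 70 left.
Tenant P second at 15: fill all 45 → 25 left.
25 remain; put them into Tenant C first at 14.
Total = 26×50 + 22×50 + 19×15 + 16×30 + 15×45 + 14×25 = 4190.

4190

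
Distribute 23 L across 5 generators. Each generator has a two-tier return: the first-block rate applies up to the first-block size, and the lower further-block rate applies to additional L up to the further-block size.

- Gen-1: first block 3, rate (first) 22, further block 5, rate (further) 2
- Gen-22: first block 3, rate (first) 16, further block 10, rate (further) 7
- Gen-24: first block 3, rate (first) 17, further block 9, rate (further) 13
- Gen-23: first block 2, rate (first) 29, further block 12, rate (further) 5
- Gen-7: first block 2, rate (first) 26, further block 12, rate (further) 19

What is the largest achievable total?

Order all 10 blocks by rate: Gen-23/tier1 29 > Gen-7/tier1 26 > Gen-1/tier1 22 > Gen-7/tier2 19 > Gen-24/tier1 17 > Gen-22/tier1 16 > Gen-24/tier2 13 > Gen-22/tier2 7 > Gen-23/tier2 5 > Gen-1/tier2 2.
Gen-23/tier1 (29): +2 → 21 left.
Fill Gen-7 tier1 block (2 at 26) → 19 left.
Gen-1/tier1 (22): +3 → 16 left.
Gen-7 tier2 at 19: fill all 12 → 4 left.
Gen-24 tier1 at 17: fill all 3 → 1 left.
1 remain; put them into Gen-22 tier1 at 16.
Total = 29×2 + 26×2 + 22×3 + 19×12 + 17×3 + 16×1 = 471.

471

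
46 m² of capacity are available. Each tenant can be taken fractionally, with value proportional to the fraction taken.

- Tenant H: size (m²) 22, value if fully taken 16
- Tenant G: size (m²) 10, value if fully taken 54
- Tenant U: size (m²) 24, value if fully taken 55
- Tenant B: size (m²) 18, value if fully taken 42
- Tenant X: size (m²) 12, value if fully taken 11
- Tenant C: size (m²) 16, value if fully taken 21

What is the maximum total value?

137.25

Rank by value-to-size ratio: Tenant G 54/10≈5.4, Tenant B 42/18≈2.33, Tenant U 55/24≈2.29, Tenant C 21/16≈1.31, Tenant X 11/12≈0.917, Tenant H 16/22≈0.727.
Tenant G: take in full, 10 m² for value 54 — 36 left.
All 18 m² of Tenant B fit (value 42) — 18 remain.
18 m² left: a 18/24 share of Tenant U gives 55×18/24 = 41.25.
Total value = 137.25.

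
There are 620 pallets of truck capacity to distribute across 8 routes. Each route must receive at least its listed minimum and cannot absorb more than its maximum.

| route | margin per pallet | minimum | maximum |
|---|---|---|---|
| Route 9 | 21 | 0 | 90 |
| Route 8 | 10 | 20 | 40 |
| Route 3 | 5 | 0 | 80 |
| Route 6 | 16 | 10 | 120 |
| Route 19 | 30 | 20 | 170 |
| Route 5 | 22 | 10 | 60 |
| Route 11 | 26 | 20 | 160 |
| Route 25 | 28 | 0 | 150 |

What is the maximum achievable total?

16190

Meeting every minimum uses 0+20+0+10+20+10+20+0 = 80 pallets, leaving 540.
Rank by margin per pallet: Route 19 30 > Route 25 28 > Route 11 26 > Route 5 22 > Route 9 21 > Route 6 16 > Route 8 10 > Route 3 5.
Route 19: +150 to 170 (cap) — 390 left.
Route 25: +150 to 150 (cap) — 240 left.
Give Route 11 140 more to hit its cap of 160 — 100 left.
Give Route 5 50 more to hit its cap of 60 — 50 left.
Only 50 left; Route 9 takes them to reach 50.
Total = 21×50 + 10×20 + 16×10 + 30×170 + 22×60 + 26×160 + 28×150 = 16190.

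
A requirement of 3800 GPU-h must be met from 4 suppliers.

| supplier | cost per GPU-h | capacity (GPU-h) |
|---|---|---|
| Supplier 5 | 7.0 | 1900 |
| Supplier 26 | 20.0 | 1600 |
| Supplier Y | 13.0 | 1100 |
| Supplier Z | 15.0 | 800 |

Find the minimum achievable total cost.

39600

Use suppliers in increasing cost order.
Take 1900 from Supplier 5 at 7.0 — need 1900 more.
Take 1100 from Supplier Y at 13.0 — need 800 more.
Take 800 from Supplier Z at 15.0 — need 0 more.
Supplier 26: unused.
Cost = 1900×7.0 + 1100×13.0 + 800×15.0 = 39600.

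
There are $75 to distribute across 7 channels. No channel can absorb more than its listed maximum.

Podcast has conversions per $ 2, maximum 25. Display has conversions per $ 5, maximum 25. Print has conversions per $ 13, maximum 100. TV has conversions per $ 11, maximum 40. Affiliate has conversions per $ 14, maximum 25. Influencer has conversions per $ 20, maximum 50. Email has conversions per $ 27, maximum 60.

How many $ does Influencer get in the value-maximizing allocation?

15

Highest conversions per $ first: Email 27 > Influencer 20 > Affiliate 14 > Print 13 > TV 11 > Display 5 > Podcast 2.
Give Email 60 to hit its cap of 60 — 15 left.
Only 15 left; Influencer takes them to reach 15.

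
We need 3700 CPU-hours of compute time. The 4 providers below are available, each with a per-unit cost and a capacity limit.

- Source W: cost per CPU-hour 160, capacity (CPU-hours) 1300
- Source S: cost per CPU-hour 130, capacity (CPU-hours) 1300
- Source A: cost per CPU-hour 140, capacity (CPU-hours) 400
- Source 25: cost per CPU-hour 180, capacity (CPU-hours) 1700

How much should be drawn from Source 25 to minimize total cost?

700

Cheapest first:
Source S at 130: take all 1300 CPU-hours ; 2400 still needed.
Take 400 from Source A at 140 ; need 2000 more.
Take 1300 from Source W at 160 ; need 700 more.
Source 25 at 180: take 700 of its 1700 ; requirement met.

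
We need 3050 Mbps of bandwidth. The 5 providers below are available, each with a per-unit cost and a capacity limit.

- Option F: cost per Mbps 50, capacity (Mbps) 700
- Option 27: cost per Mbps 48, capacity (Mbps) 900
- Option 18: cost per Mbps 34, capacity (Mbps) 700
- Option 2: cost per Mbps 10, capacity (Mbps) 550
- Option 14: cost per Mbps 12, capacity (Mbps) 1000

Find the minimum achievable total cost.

79700

Cheapest first:
Take 550 from Option 2 at 10 → need 2500 more.
Take 1000 from Option 14 at 12 → need 1500 more.
Option 18 at 34: take all 700 Mbps → 800 still needed.
Take 800 from Option 27 at 48 to finish.
Option F: unused.
Cost = 550×10 + 1000×12 + 700×34 + 800×48 = 79700.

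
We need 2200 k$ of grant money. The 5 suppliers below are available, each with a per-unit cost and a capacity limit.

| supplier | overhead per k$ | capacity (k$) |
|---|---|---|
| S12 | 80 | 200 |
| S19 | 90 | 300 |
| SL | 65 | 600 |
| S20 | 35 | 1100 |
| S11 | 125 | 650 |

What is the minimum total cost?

Fill from the cheapest supplier first.
Take 1100 from S20 at 35 — need 1100 more.
Take 600 from SL at 65 — need 500 more.
S12 (80): use full 200 — 300 k$ to go.
S19 at 90: take all 300 k$ — 0 still needed.
S11: unused.
Cost = 1100×35 + 600×65 + 200×80 + 300×90 = 120500.

120500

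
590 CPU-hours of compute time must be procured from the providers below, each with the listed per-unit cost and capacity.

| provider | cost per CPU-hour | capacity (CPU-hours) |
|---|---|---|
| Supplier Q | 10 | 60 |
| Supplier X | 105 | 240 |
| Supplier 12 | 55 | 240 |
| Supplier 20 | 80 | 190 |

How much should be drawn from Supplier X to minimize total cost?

Cheapest first:
Supplier Q at 10: take all 60 CPU-hours → 530 still needed.
Take 240 from Supplier 12 at 55 → need 290 more.
Take 190 from Supplier 20 at 80 → need 100 more.
Take 100 from Supplier X at 105 to finish.

100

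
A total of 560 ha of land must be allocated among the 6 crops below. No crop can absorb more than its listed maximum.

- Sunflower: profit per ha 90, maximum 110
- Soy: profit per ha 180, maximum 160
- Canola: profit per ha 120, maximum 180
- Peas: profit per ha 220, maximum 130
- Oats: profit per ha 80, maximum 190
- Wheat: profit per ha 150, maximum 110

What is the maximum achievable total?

Rank by profit per ha: Peas 220 > Soy 180 > Wheat 150 > Canola 120 > Sunflower 90 > Oats 80.
Peas: +130 to 130 (cap) → 430 left.
Soy: +160 to 160 (cap) → 270 left.
Give Wheat 110 to hit its cap of 110 → 160 left.
Only 160 left; Canola takes them to reach 160.
Total = 180×160 + 120×160 + 220×130 + 150×110 = 93100.

93100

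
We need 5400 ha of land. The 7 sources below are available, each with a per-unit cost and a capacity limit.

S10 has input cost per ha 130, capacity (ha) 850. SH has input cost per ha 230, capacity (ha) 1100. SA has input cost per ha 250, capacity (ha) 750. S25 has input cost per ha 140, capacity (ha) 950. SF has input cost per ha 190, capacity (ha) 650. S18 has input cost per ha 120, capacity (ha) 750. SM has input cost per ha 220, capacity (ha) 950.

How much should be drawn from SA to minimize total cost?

Cheapest first:
S18 at 120: take all 750 ha ; 4650 still needed.
Take 850 from S10 at 130 ; need 3800 more.
S25 at 140: take all 950 ha ; 2850 still needed.
SF (190): use full 650 ; 2200 ha to go.
Take 950 from SM at 220 ; need 1250 more.
Take 1100 from SH at 230 ; need 150 more.
Take 150 from SA at 250 to finish.

150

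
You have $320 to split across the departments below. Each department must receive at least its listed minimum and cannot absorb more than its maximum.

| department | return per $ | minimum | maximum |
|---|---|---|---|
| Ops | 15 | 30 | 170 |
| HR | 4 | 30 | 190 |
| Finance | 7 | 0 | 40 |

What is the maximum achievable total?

Meeting every minimum uses 30+30+0 = 60 $, leaving 260.
Order the departments by return per $: Ops 15 > Finance 7 > HR 4.
Ops takes 140 more to reach its cap of 170 → 120 left.
Finance: +40 to 40 (cap) → 80 left.
Only 80 left; HR takes them to reach 110.
Total = 15×170 + 4×110 + 7×40 = 3270.

3270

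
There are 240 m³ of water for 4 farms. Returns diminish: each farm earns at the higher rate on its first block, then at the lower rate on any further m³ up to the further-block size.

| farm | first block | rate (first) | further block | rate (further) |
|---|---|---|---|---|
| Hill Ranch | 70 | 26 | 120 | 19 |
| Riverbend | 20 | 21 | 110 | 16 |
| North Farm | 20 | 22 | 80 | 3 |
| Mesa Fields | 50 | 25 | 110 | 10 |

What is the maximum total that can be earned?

Rank every tier by rate: Hill Ranch/tier1 26 > Mesa Fields/tier1 25 > North Farm/tier1 22 > Riverbend/tier1 21 > Hill Ranch/tier2 19 > Riverbend/tier2 16 > Mesa Fields/tier2 10 > North Farm/tier2 3.
Fill Hill Ranch tier1 block (70 at 26) → 170 left.
Fill Mesa Fields tier1 block (50 at 25) → 120 left.
Fill North Farm tier1 block (20 at 22) → 100 left.
Riverbend/tier1 (21): +20 → 80 left.
80 remain; put them into Hill Ranch tier2 at 19.
Total = 26×70 + 25×50 + 22×20 + 21×20 + 19×80 = 5450.

5450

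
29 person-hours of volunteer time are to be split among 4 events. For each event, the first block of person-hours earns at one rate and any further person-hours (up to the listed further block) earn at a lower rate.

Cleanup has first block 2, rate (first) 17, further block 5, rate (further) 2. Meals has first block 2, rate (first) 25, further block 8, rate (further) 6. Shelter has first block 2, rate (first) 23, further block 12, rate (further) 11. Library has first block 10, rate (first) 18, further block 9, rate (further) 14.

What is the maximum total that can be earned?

480

Rank every tier by rate: Meals/T1 25 > Shelter/T1 23 > Library/T1 18 > Cleanup/T1 17 > Library/T2 14 > Shelter/T2 11 > Meals/T2 6 > Cleanup/T2 2.
Meals T1 at 25: fill all 2 ; 27 left.
Shelter/T1 (23): +2 ; 25 left.
Library T1 at 18: fill all 10 ; 15 left.
Cleanup/T1 (17): +2 ; 13 left.
Library T2 at 14: fill all 9 ; 4 left.
Shelter T2 at 11: only 4 left, fill 4.
Total = 25×2 + 23×2 + 18×10 + 17×2 + 14×9 + 11×4 = 480.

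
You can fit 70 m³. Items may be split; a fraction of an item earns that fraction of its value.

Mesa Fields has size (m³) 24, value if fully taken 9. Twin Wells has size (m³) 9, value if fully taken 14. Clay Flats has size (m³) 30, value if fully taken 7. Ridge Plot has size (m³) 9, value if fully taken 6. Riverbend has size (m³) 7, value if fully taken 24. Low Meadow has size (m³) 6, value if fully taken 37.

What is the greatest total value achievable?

Rank by value-to-size ratio: Low Meadow 37/6≈6.17, Riverbend 24/7≈3.43, Twin Wells 14/9≈1.56, Ridge Plot 6/9≈0.667, Mesa Fields 9/24≈0.375, Clay Flats 7/30≈0.233.
Low Meadow: take in full, 6 m³ for value 37 ; 64 left.
Take all of Riverbend (7 m³, value 24) ; 57 m³ left.
Twin Wells: take in full, 9 m³ for value 14 ; 48 left.
All 9 m³ of Ridge Plot fit (value 6) ; 39 remain.
All 24 m³ of Mesa Fields fit (value 9) ; 15 remain.
Fill the last 15 m³ with part of Clay Flats: 15/30 of it earns 3.5.
Total value = 93.5.

93.5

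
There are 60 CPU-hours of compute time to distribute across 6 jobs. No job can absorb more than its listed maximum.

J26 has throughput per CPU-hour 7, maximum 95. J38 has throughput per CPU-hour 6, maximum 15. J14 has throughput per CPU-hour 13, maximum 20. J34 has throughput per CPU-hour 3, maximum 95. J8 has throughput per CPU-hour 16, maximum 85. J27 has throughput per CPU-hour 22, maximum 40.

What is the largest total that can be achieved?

1200

Highest throughput per CPU-hour first: J27 22 > J8 16 > J14 13 > J26 7 > J38 6 > J34 3.
J27 takes 40 to reach its cap of 40 → 20 left.
Only 20 left; J8 takes them to reach 20.
Total = 16×20 + 22×40 = 1200.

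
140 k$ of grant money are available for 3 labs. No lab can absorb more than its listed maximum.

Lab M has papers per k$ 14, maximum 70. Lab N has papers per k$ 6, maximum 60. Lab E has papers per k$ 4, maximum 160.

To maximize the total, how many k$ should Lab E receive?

Highest papers per k$ first: Lab M 14 > Lab N 6 > Lab E 4.
Give Lab M 70 to hit its cap of 70 ; 70 left.
Give Lab N 60 to hit its cap of 60 ; 10 left.
Lab E: +10 (room for 160) → 10. Pool exhausted.

10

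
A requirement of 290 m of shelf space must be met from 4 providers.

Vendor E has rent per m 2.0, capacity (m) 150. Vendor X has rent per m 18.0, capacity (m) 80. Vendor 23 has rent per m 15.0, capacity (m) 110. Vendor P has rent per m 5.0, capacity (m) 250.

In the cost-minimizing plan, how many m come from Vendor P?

140

Use providers in increasing cost order.
Vendor E (2.0): use full 150 → 140 m to go.
Take 140 from Vendor P at 5.0 to finish.
Vendor 23, Vendor X: unused.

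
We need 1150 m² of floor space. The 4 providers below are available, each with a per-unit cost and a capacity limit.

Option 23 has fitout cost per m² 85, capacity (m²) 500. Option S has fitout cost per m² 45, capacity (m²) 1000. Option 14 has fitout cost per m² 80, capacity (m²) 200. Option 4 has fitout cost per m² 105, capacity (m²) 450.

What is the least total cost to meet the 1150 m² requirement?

Cheapest first:
Take 1000 from Option S at 45 — need 150 more.
Option 14 at 80: take 150 of its 200 — requirement met.
Option 23, Option 4: unused.
Cost = 1000×45 + 150×80 = 57000.

57000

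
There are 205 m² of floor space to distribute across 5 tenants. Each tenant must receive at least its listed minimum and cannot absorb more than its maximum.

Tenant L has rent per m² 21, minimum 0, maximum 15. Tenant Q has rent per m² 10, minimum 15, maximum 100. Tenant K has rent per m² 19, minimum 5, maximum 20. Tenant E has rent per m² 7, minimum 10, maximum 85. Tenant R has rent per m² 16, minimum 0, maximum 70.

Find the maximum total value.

Meeting every minimum uses 0+15+5+10+0 = 30 m², leaving 175.
Highest rent per m² first: Tenant L 21 > Tenant K 19 > Tenant R 16 > Tenant Q 10 > Tenant E 7.
Tenant L: +15 to 15 (cap) → 160 left.
Tenant K takes 15 more to reach its cap of 20 → 145 left.
Tenant R takes 70 more to reach its cap of 70 → 75 left.
Only 75 left; Tenant Q takes them to reach 90.
Total = 21×15 + 10×90 + 19×20 + 7×10 + 16×70 = 2785.

2785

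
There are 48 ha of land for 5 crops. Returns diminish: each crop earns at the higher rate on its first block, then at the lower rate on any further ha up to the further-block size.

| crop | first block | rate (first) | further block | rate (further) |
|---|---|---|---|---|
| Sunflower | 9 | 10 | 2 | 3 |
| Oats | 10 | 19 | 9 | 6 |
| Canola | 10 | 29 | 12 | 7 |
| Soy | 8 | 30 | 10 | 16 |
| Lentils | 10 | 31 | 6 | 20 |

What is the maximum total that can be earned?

Order all 10 blocks by rate: Lentils/first 31 > Soy/first 30 > Canola/first 29 > Lentils/second 20 > Oats/first 19 > Soy/second 16 > Sunflower/first 10 > Canola/second 7 > Oats/second 6 > Sunflower/second 3.
Lentils/first (31): +10 → 38 left.
Soy first at 30: fill all 8 → 30 left.
Fill Canola first block (10 at 29) → 20 left.
Fill Lentils second block (6 at 20) → 14 left.
Oats first at 19: fill all 10 → 4 left.
Soy second at 16: only 4 left, fill 4.
Total = 31×10 + 30×8 + 29×10 + 20×6 + 19×10 + 16×4 = 1214.

1214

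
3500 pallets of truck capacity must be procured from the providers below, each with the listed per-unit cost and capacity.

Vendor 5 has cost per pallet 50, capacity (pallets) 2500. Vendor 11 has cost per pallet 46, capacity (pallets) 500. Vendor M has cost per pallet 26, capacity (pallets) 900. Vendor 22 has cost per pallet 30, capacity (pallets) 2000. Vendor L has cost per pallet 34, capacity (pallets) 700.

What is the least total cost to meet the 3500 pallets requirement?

103800

Use providers in increasing cost order.
Vendor M (26): use full 900 → 2600 pallets to go.
Take 2000 from Vendor 22 at 30 → need 600 more.
Take 600 from Vendor L at 34 to finish.
Vendor 11, Vendor 5: unused.
Cost = 900×26 + 2000×30 + 600×34 = 103800.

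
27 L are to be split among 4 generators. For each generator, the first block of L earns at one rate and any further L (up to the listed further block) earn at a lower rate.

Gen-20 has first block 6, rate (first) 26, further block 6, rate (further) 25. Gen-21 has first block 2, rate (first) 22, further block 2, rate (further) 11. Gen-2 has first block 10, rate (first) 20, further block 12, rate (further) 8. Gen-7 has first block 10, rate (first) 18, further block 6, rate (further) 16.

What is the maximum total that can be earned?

Rank every tier by rate: Gen-20/T1 26 > Gen-20/T2 25 > Gen-21/T1 22 > Gen-2/T1 20 > Gen-7/T1 18 > Gen-7/T2 16 > Gen-21/T2 11 > Gen-2/T2 8.
Gen-20 T1 at 26: fill all 6 → 21 left.
Gen-20/T2 (25): +6 → 15 left.
Gen-21/T1 (22): +2 → 13 left.
Gen-2/T1 (20): +10 → 3 left.
3 remain; put them into Gen-7 T1 at 18.
Total = 26×6 + 25×6 + 22×2 + 20×10 + 18×3 = 604.

604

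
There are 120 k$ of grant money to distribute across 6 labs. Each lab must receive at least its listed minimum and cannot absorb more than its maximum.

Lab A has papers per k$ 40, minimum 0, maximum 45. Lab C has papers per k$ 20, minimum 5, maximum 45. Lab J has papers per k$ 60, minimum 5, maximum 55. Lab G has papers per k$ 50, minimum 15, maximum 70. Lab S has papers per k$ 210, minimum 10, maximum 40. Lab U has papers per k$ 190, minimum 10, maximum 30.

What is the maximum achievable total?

16750

Meeting every minimum uses 0+5+5+15+10+10 = 45 k$, leaving 75.
Highest papers per k$ first: Lab S 210 > Lab U 190 > Lab J 60 > Lab G 50 > Lab A 40 > Lab C 20.
Lab S: +30 to 40 (cap) — 45 left.
Lab U: +20 to 30 (cap) — 25 left.
Lab J: +25 (room for 50) → 30. Pool exhausted.
Total = 20×5 + 60×30 + 50×15 + 210×40 + 190×30 = 16750.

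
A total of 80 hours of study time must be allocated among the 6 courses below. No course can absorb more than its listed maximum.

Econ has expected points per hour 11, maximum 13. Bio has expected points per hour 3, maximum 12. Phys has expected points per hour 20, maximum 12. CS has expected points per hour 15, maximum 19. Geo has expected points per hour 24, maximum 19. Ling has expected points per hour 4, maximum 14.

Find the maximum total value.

Order the courses by expected points per hour: Geo 24 > Phys 20 > CS 15 > Econ 11 > Ling 4 > Bio 3.
Give Geo 19 to hit its cap of 19 ; 61 left.
Phys takes 12 to reach its cap of 12 ; 49 left.
Give CS 19 to hit its cap of 19 ; 30 left.
Give Econ 13 to hit its cap of 13 ; 17 left.
Give Ling 14 to hit its cap of 14 ; 3 left.
Bio: +3 (room for 12) → 3. Pool exhausted.
Total = 11×13 + 3×3 + 20×12 + 15×19 + 24×19 + 4×14 = 1189.

1189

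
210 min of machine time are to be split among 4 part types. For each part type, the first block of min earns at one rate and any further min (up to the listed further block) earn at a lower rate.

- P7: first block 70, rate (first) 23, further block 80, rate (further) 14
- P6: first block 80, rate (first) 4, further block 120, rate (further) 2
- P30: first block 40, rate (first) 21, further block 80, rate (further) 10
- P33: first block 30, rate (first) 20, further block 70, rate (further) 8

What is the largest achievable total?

4030

Rank every tier by rate: P7/T1 23 > P30/T1 21 > P33/T1 20 > P7/T2 14 > P30/T2 10 > P33/T2 8 > P6/T1 4 > P6/T2 2.
P7/T1 (23): +70 — 140 left.
P30/T1 (21): +40 — 100 left.
P33/T1 (20): +30 — 70 left.
P7 T2 at 14: only 70 left, fill 70.
Total = 23×70 + 21×40 + 20×30 + 14×70 = 4030.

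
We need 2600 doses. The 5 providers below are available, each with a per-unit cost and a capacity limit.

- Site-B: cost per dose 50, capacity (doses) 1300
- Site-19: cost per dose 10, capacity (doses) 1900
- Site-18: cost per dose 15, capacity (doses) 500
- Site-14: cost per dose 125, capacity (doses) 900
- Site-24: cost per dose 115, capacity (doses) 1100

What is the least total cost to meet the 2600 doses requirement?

36500

Fill from the cheapest provider first.
Take 1900 from Site-19 at 10 — need 700 more.
Site-18 (15): use full 500 — 200 doses to go.
Site-B at 50: take 200 of its 1300 — requirement met.
Site-24, Site-14: unused.
Cost = 1900×10 + 500×15 + 200×50 = 36500.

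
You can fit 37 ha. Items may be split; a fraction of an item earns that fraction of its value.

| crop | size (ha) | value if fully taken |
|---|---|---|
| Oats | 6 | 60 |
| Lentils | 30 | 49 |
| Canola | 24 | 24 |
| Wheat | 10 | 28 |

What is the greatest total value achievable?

Sort by value density: Oats 60/6≈10, Wheat 28/10≈2.8, Lentils 49/30≈1.63, Canola 24/24≈1.
Oats: take in full, 6 ha for value 60 → 31 left.
Wheat: take in full, 10 ha for value 28 → 21 left.
21 ha left: a 21/30 share of Lentils gives 49×21/30 = 34.3.
Total value = 122.3.

122.3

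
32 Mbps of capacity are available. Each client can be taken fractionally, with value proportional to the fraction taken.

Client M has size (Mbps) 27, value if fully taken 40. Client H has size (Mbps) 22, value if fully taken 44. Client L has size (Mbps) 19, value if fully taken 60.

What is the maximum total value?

Rank by value-to-size ratio: Client L 60/19≈3.16, Client H 44/22≈2, Client M 40/27≈1.48.
All 19 Mbps of Client L fit (value 60) — 13 remain.
13 Mbps left: a 13/22 share of Client H gives 44×13/22 = 26.
Total value = 86.

86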